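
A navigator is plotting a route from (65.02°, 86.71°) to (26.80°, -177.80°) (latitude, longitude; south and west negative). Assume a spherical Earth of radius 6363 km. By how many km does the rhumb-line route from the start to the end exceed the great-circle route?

557 km

Great circle: cos σ = sin φ₁ sin φ₂ + cos φ₁ cos φ₂ cos Δλ,  σ = 1.1889 rad → d_gc = 7565.3 km
Rhumb line: Δψ = -1.0215, q = Δφ/Δψ = 0.6530, d_rh = R√(Δφ²+q²Δλ²) = 8122.5 km
Excess = 8122.5 − 7565.3 = 557.2 ≈ 557 km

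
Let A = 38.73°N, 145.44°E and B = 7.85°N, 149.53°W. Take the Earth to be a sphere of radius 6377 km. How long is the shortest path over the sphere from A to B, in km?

Haversine: a = sin²(Δφ/2)+cos φ₁ cos φ₂ sin²(Δλ/2) = 0.29416;  σ = 2·atan2(√a,√(1−a))
σ = 65.690° → d = Rσ = 6377·1.14650 = 7311 km

7311 km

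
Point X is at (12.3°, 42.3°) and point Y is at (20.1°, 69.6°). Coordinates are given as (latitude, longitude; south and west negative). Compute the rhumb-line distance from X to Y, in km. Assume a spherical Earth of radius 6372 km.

3039 km

Δψ = ln[tan(π/4+φ₂/2)/tan(π/4+φ₁/2)] = +0.1419;  Δφ = +0.1361 rad,  Δλ = +0.4765 rad
q = Δφ/Δψ = 0.9594
d = R·√(Δφ² + q²Δλ²) = 6372·0.47698 = 3039 km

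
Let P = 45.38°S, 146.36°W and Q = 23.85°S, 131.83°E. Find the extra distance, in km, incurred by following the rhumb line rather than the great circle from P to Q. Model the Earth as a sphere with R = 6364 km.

248 km

Great circle: cos σ = sin φ₁ sin φ₂ + cos φ₁ cos φ₂ cos Δλ,  σ = 1.1817 rad → d_gc = 7520.6 km
Rhumb line: Δψ = +0.4620, q = Δφ/Δψ = 0.8134, d_rh = R√(Δφ²+q²Δλ²) = 7768.8 km
Excess = 7768.8 − 7520.6 = 248.2 ≈ 248 km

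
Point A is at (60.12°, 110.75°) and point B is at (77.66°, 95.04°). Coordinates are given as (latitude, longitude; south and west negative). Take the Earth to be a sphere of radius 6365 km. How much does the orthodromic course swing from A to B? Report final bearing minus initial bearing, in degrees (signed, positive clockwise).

Initial bearing θ₁ = atan2(sin Δλ cos φ₂, cos φ₁ sin φ₂ − sin φ₁ cos φ₂ cos Δλ) = 349.37°
Final bearing θ₂ = (initial bearing from the destination back to the start) + 180° = 334.53°
Δθ = θ₂ − θ₁ = -14.8°

-14.8°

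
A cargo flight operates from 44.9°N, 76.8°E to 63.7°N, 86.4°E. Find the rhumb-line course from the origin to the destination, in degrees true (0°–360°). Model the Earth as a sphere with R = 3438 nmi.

16.2°

Δψ = ln[tan(π/4+φ₂/2)/tan(π/4+φ₁/2)] = +0.5751
Δλ = +0.1676 rad (taken the short way round)
course = atan2(Δλ, Δψ) = 16.24°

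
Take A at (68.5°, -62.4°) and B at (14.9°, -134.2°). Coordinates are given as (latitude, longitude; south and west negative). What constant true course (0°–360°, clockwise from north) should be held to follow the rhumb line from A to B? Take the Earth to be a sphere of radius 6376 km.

Δψ = ln[tan(π/4+φ₂/2)/tan(π/4+φ₁/2)] = -1.3985
Δλ = -1.2531 rad (taken the short way round)
course = atan2(Δλ, Δψ) = 221.86°

221.9°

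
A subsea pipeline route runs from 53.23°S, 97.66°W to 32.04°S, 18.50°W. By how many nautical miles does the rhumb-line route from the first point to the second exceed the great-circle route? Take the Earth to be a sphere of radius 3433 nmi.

Great circle: cos σ = sin φ₁ sin φ₂ + cos φ₁ cos φ₂ cos Δλ,  σ = 1.0235 rad → d_gc = 3513.62 nmi
Rhumb line: Δψ = +0.5107, q = Δφ/Δψ = 0.7242, d_rh = R√(Δφ²+q²Δλ²) = 3662.15 nmi
Excess = 3662.15 − 3513.62 = 148.53 ≈ 149 nmi

149 nmi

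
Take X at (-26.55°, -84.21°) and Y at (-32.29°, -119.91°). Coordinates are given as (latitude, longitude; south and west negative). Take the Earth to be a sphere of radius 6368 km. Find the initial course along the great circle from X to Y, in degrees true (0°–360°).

θ = atan2( sin Δλ·cos φ₂ ,  cos φ₁ sin φ₂ − sin φ₁ cos φ₂ cos Δλ )
  = atan2(-0.4933, -0.1710) = 250.88°

250.9°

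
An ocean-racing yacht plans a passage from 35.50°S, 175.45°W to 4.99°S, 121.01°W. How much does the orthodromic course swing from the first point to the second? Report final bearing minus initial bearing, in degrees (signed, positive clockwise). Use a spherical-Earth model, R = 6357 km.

At departure: θ₁ = atan2(sin Δλ cos φ₂, cos φ₁ sin φ₂ − sin φ₁ cos φ₂ cos Δλ) = 71.85°
At arrival: θ₂ = atan2(sin Δλ cos φ₁, −cos φ₂ sin φ₁ + sin φ₂ cos φ₁ cos Δλ) = 50.95°
Δθ = θ₂ − θ₁ = -20.9°

-20.9°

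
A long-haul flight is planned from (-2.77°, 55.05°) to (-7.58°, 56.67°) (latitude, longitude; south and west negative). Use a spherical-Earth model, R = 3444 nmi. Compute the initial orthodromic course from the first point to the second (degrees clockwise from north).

161.5°

θ = atan2( sin Δλ·cos φ₂ ,  cos φ₁ sin φ₂ − sin φ₁ cos φ₂ cos Δλ )
  = atan2(+0.0280, -0.0839) = 161.52°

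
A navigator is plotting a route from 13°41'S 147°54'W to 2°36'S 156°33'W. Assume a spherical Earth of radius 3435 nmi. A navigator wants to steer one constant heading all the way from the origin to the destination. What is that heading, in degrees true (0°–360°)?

Δψ = ln[tan(π/4+φ₂/2)/tan(π/4+φ₁/2)] = +0.1957
Δλ = -0.1510 rad (taken the short way round)
course = atan2(Δλ, Δψ) = 322.36°

322.4°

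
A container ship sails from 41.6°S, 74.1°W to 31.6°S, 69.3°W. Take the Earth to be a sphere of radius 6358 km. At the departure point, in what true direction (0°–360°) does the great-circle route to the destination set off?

22.5°

θ = atan2( sin Δλ·cos φ₂ ,  cos φ₁ sin φ₂ − sin φ₁ cos φ₂ cos Δλ )
  = atan2(+0.0713, +0.1717) = 22.55°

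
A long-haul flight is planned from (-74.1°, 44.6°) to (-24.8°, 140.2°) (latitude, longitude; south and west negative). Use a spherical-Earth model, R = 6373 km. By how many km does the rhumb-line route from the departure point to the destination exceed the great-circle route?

Great circle: cos σ = sin φ₁ sin φ₂ + cos φ₁ cos φ₂ cos Δλ,  σ = 1.1819 rad → d_gc = 7532.5 km
Rhumb line: Δψ = +1.5216, q = Δφ/Δψ = 0.5655, d_rh = R√(Δφ²+q²Δλ²) = 8138.1 km
Excess = 8138.1 − 7532.5 = 605.6 ≈ 606 km

606 km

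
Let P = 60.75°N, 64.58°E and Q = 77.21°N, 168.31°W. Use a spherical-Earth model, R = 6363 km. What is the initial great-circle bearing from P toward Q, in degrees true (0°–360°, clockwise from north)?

θ = atan2( sin Δλ·cos φ₂ ,  cos φ₁ sin φ₂ − sin φ₁ cos φ₂ cos Δλ )
  = atan2(+0.1765, +0.5930) = 16.58°

16.6°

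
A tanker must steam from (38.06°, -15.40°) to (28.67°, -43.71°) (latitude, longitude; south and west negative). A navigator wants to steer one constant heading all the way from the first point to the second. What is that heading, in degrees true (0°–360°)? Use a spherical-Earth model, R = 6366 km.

248.3°

Meridional parts: M(φ₁)=+0.7193, M(φ₂)=+0.5227 → ΔM = -0.1966;  Δλ = -0.4941 rad
tan C = Δλ / ΔM = +2.5127 → C = 248.30°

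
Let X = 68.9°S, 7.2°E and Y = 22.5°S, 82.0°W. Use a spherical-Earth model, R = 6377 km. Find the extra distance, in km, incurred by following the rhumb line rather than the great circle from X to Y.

Great circle: cos σ = sin φ₁ sin φ₂ + cos φ₁ cos φ₂ cos Δλ,  σ = 1.2007 rad → d_gc = 7657.1 km
Rhumb line: Δψ = +1.2775, q = Δφ/Δψ = 0.6339, d_rh = R√(Δφ²+q²Δλ²) = 8141.1 km
Excess = 8141.1 − 7657.1 = 484.0 ≈ 484 km

484 km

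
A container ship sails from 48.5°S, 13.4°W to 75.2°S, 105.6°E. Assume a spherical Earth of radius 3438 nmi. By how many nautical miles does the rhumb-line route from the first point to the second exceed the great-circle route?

493 nmi

Great circle: cos σ = sin φ₁ sin φ₂ + cos φ₁ cos φ₂ cos Δλ,  σ = 0.8736 rad → d_gc = 3003.5 nmi
Rhumb line: Δψ = -1.0706, q = Δφ/Δψ = 0.4353, d_rh = R√(Δφ²+q²Δλ²) = 3496.7 nmi
Excess = 3496.7 − 3003.5 = 493.2 ≈ 493 nmi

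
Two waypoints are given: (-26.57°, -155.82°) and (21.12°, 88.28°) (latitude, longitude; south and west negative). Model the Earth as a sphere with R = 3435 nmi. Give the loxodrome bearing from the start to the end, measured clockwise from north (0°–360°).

Meridional parts: M(φ₁)=-0.4813, M(φ₂)=+0.3773 → ΔM = +0.8586;  Δλ = -2.0228 rad
tan C = Δλ / ΔM = -2.3561 → C = 293.00°

293.0°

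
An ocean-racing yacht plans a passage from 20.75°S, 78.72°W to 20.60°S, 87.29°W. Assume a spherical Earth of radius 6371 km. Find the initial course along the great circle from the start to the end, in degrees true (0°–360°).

269.6°

N = sin Δλ·cos φ₂ = -0.1395;  D = cos φ₁ sin φ₂ − sin φ₁ cos φ₂ cos Δλ = -0.0011
initial course = atan2(N, D) = 269.55°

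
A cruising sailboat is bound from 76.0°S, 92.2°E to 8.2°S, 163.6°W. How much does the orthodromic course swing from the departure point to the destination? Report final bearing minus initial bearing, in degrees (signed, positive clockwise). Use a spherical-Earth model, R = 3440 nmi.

-92.1°

At departure: θ₁ = atan2(sin Δλ cos φ₂, cos φ₁ sin φ₂ − sin φ₁ cos φ₂ cos Δλ) = 105.72°
At arrival: θ₂ = atan2(sin Δλ cos φ₁, −cos φ₂ sin φ₁ + sin φ₂ cos φ₁ cos Δλ) = 13.61°
Δθ = θ₂ − θ₁ = -92.1°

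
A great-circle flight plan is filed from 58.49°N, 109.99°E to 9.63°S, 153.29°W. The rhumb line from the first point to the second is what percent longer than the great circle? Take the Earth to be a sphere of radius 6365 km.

3.4%

Great circle: σ = 1.7751 rad → d_gc = Rσ = 11298.7 km
Rhumb: Δφ = -1.1889, Δλ = +1.6881, Δψ = -1.4343, q = Δφ/Δψ = 0.8289 → d_rh = R√(Δφ²+q²Δλ²) = 11687.3 km
Excess = (11687.3 − 11298.7) / 11298.7 = 388.6 / 11298.7 = 3.44% ≈ 3.4%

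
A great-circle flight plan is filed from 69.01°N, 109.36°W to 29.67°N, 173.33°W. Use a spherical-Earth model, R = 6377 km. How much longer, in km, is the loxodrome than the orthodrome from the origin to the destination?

196 km

Great circle: cos σ = sin φ₁ sin φ₂ + cos φ₁ cos φ₂ cos Δλ,  σ = 0.9289 rad → d_gc = 5923.4 km
Rhumb line: Δψ = -1.1434, q = Δφ/Δψ = 0.6005, d_rh = R√(Δφ²+q²Δλ²) = 6119.8 km
Excess = 6119.8 − 5923.4 = 196.4 ≈ 196 km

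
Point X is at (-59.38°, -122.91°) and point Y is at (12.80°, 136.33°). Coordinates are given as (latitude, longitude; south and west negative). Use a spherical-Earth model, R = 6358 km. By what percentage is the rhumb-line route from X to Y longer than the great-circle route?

3.6%

Great circle: σ = 1.8581 rad → d_gc = Rσ = 11813.9 km
Rhumb: Δφ = +1.2598, Δλ = -1.7586, Δψ = +1.5208, q = Δφ/Δψ = 0.8284 → d_rh = R√(Δφ²+q²Δλ²) = 12245.0 km
Excess = (12245.0 − 11813.9) / 11813.9 = 431.1 / 11813.9 = 3.649% ≈ 3.6%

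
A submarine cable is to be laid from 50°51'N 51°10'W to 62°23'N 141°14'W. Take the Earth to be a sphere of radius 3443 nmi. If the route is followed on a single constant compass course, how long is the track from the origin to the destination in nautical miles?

3030 nmi

Rhumb course C = atan2(Δλ, Δψ) with Δψ = ln[tan(π/4+φ₂/2)/tan(π/4+φ₁/2)] = +0.3694, Δλ = -1.5720 → C = 283.22°
d = R·|Δφ| / |cos C| = 3443·0.20129 / 0.22874 = 3030 nmi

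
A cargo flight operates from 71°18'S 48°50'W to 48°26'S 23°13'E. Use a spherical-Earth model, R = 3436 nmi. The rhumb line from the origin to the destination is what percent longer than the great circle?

5.3%

Great circle: σ = 0.6853 rad → d_gc = Rσ = 2354.6 nmi
Rhumb: Δφ = +0.3991, Δλ = +1.2575, Δψ = +0.8351, q = Δφ/Δψ = 0.4779 → d_rh = R√(Δφ²+q²Δλ²) = 2478.8 nmi
Excess = (2478.8 − 2354.6) / 2354.6 = 124.2 / 2354.6 = 5.27% ≈ 5.3%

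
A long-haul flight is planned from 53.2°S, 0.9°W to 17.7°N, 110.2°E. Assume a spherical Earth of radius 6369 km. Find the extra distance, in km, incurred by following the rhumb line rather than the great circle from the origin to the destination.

Great circle: cos σ = sin φ₁ sin φ₂ + cos φ₁ cos φ₂ cos Δλ,  σ = 2.0363 rad → d_gc = 12969.3 km
Rhumb line: Δψ = +1.4146, q = Δφ/Δψ = 0.8748, d_rh = R√(Δφ²+q²Δλ²) = 13372.5 km
Excess = 13372.5 − 12969.3 = 403.2 ≈ 403 km

403 km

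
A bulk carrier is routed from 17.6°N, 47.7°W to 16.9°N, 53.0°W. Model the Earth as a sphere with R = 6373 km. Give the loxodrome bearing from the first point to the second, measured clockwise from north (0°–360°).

Meridional parts: M(φ₁)=+0.3121, M(φ₂)=+0.2993 → ΔM = -0.0128;  Δλ = -0.0925 rad
tan C = Δλ / ΔM = +7.2308 → C = 262.13°

262.1°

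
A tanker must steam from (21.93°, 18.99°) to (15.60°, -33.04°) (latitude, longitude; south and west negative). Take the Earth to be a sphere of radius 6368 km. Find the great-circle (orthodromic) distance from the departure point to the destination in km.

5496 km

cos σ = sin φ₁ sin φ₂ + cos φ₁ cos φ₂ cos Δλ
      = sin(21.93°)sin(15.60°) + cos(21.93°)cos(15.60°)cos(-52.03°) = 0.6501
σ = 49.448° → d = Rσ = 6368·0.86303 = 5496 km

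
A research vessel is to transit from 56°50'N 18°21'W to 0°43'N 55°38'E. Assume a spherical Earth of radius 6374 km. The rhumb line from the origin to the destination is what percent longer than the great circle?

Great circle: σ = 1.4087 rad → d_gc = Rσ = 8978.9 km
Rhumb: Δφ = -0.9794, Δλ = +1.2913, Δψ = -1.1988, q = Δφ/Δψ = 0.8170 → d_rh = R√(Δφ²+q²Δλ²) = 9175.3 km
Excess = (9175.3 − 8978.9) / 8978.9 = 196.4 / 8978.9 = 2.19% ≈ 2.2%

2.2%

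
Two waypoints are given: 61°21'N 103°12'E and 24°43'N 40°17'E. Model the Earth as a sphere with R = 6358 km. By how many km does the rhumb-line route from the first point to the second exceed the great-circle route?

Great circle: cos σ = sin φ₁ sin φ₂ + cos φ₁ cos φ₂ cos Δλ,  σ = 0.9701 rad → d_gc = 6167.8 km
Rhumb line: Δψ = -0.9196, q = Δφ/Δψ = 0.6952, d_rh = R√(Δφ²+q²Δλ²) = 6331.4 km
Excess = 6331.4 − 6167.8 = 163.6 ≈ 164 km

164 km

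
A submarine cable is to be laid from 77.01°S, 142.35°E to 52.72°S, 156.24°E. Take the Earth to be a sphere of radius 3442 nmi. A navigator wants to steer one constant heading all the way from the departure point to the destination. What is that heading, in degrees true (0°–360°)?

Meridional parts: M(φ₁)=-2.1729, M(φ₂)=-1.0867 → ΔM = +1.0862;  Δλ = +0.2424 rad
tan C = Δλ / ΔM = +0.2232 → C = 12.58°

12.6°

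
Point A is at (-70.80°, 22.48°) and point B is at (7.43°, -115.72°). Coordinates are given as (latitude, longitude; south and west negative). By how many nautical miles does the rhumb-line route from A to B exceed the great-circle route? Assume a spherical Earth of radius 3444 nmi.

884 nmi

Great circle: cos σ = sin φ₁ sin φ₂ + cos φ₁ cos φ₂ cos Δλ,  σ = 1.9447 rad → d_gc = 6697.4 nmi
Rhumb line: Δψ = +1.9071, q = Δφ/Δψ = 0.7159, d_rh = R√(Δφ²+q²Δλ²) = 7581.8 nmi
Excess = 7581.8 − 6697.4 = 884.4 ≈ 884 nmi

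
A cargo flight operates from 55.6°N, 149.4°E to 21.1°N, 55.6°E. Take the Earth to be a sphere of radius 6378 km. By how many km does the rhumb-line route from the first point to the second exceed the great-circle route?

Great circle: cos σ = sin φ₁ sin φ₂ + cos φ₁ cos φ₂ cos Δλ,  σ = 1.3056 rad → d_gc = 8327.1 km
Rhumb line: Δψ = -0.7957, q = Δφ/Δψ = 0.7567, d_rh = R√(Δφ²+q²Δλ²) = 8785.0 km
Excess = 8785.0 − 8327.1 = 457.9 ≈ 458 km

458 km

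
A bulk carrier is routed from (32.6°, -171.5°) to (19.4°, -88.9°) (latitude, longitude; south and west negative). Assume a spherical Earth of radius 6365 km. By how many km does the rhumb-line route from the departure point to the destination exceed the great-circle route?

Great circle: cos σ = sin φ₁ sin φ₂ + cos φ₁ cos φ₂ cos Δλ,  σ = 1.2856 rad → d_gc = 8183.1 km
Rhumb line: Δψ = -0.2572, q = Δφ/Δψ = 0.8959, d_rh = R√(Δφ²+q²Δλ²) = 8350.2 km
Excess = 8350.2 − 8183.1 = 167.1 ≈ 167 km

167 km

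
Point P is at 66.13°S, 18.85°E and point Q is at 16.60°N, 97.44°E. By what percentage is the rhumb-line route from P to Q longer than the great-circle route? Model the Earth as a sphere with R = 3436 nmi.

Great circle: σ = 1.7564 rad → d_gc = Rσ = 6035.0 nmi
Rhumb: Δφ = +1.4439, Δλ = +1.3717, Δψ = +1.8480, q = Δφ/Δψ = 0.7813 → d_rh = R√(Δφ²+q²Δλ²) = 6178.6 nmi
Excess = (6178.6 − 6035.0) / 6035.0 = 143.6 / 6035.0 = 2.38% ≈ 2.4%

2.4%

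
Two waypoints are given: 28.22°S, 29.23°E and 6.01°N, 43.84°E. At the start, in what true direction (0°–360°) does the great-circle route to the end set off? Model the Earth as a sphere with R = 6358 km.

θ = atan2( sin Δλ·cos φ₂ ,  cos φ₁ sin φ₂ − sin φ₁ cos φ₂ cos Δλ )
  = atan2(+0.2509, +0.5473) = 24.62°

24.6°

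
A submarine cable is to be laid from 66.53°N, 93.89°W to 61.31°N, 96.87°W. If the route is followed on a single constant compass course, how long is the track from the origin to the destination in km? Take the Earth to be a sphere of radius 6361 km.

597 km

Δψ = ln[tan(π/4+φ₂/2)/tan(π/4+φ₁/2)] = -0.2079;  Δφ = -0.0911 rad,  Δλ = -0.0520 rad
q = Δφ/Δψ = 0.4382
d = R·√(Δφ² + q²Δλ²) = 6361·0.09391 = 597 km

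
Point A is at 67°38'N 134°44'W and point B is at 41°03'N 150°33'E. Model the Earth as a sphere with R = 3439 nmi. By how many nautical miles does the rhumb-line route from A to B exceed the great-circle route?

Great circle: cos σ = sin φ₁ sin φ₂ + cos φ₁ cos φ₂ cos Δλ,  σ = 0.8190 rad → d_gc = 2816.5 nmi
Rhumb line: Δψ = -0.8340, q = Δφ/Δψ = 0.5563, d_rh = R√(Δφ²+q²Δλ²) = 2961.5 nmi
Excess = 2961.5 − 2816.5 = 145.0 ≈ 145 nmi

145 nmi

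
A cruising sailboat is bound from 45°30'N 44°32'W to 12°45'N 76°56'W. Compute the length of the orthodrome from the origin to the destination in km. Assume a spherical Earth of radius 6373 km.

4752 km

cos σ = sin φ₁ sin φ₂ + cos φ₁ cos φ₂ cos Δλ
      = sin(45.50°)sin(12.75°) + cos(45.50°)cos(12.75°)cos(-32.40°) = 0.7346
σ = 42.725° → d = Rσ = 6373·0.74569 = 4752 km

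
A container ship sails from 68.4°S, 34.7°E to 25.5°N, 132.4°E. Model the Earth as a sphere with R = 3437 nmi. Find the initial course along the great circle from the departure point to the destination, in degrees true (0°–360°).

N = sin Δλ·cos φ₂ = +0.8944;  D = cos φ₁ sin φ₂ − sin φ₁ cos φ₂ cos Δλ = +0.0460
initial course = atan2(N, D) = 87.05°

87.1°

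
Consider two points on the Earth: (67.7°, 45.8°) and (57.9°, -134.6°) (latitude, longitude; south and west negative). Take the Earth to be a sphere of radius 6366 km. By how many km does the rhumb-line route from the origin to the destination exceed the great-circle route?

Great circle: cos σ = sin φ₁ sin φ₂ + cos φ₁ cos φ₂ cos Δλ,  σ = 0.9495 rad → d_gc = 6044.2 km
Rhumb line: Δψ = -0.3782, q = Δφ/Δψ = 0.4523, d_rh = R√(Δφ²+q²Δλ²) = 9090.6 km
Excess = 9090.6 − 6044.2 = 3046.4 ≈ 3046 km

3046 km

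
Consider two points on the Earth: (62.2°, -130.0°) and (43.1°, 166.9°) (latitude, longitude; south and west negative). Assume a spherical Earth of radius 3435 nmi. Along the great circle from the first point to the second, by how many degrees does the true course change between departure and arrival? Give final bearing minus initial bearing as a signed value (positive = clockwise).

-52.7°

At departure: θ₁ = atan2(sin Δλ cos φ₂, cos φ₁ sin φ₂ − sin φ₁ cos φ₂ cos Δλ) = 272.33°
At arrival: θ₂ = atan2(sin Δλ cos φ₁, −cos φ₂ sin φ₁ + sin φ₂ cos φ₁ cos Δλ) = 219.66°
Δθ = θ₂ − θ₁ = -52.7°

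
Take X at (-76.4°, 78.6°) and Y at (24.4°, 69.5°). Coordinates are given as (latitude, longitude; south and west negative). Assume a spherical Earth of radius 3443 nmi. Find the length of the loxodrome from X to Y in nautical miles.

Δψ = ln[tan(π/4+φ₂/2)/tan(π/4+φ₁/2)] = +2.5659;  Δφ = +1.7593 rad,  Δλ = -0.1588 rad
q = Δφ/Δψ = 0.6856
d = R·√(Δφ² + q²Δλ²) = 3443·1.76266 = 6069 nmi

6069 nmi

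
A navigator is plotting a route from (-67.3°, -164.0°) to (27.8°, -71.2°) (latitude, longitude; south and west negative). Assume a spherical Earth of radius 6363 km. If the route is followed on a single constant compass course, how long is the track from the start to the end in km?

13311 km

Δψ = ln[tan(π/4+φ₂/2)/tan(π/4+φ₁/2)] = +2.1113;  Δφ = +1.6598 rad,  Δλ = +1.6197 rad
q = Δφ/Δψ = 0.7862
d = R·√(Δφ² + q²Δλ²) = 6363·2.09197 = 13311 km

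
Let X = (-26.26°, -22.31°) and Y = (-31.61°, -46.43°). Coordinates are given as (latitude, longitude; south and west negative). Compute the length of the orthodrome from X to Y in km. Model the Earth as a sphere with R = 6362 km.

Haversine: a = sin²(Δφ/2)+cos φ₁ cos φ₂ sin²(Δλ/2) = 0.03552;  σ = 2·atan2(√a,√(1−a))
σ = 21.726° → d = Rσ = 6362·0.37920 = 2412 km

2412 km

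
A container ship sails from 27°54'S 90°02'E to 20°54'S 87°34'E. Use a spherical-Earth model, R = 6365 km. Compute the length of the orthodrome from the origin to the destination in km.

817 km

Haversine: a = sin²(Δφ/2)+cos φ₁ cos φ₂ sin²(Δλ/2) = 0.00411;  σ = 2·atan2(√a,√(1−a))
σ = 7.351° → d = Rσ = 6365·0.12830 = 817 km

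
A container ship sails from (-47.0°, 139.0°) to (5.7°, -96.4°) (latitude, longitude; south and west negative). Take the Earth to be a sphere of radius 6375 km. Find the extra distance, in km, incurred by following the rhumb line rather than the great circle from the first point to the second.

Great circle: cos σ = sin φ₁ sin φ₂ + cos φ₁ cos φ₂ cos Δλ,  σ = 2.0465 rad → d_gc = 13046.6 km
Rhumb line: Δψ = +1.0313, q = Δφ/Δψ = 0.8919, d_rh = R√(Δφ²+q²Δλ²) = 13684.7 km
Excess = 13684.7 − 13046.6 = 638.1 ≈ 638 km

638 km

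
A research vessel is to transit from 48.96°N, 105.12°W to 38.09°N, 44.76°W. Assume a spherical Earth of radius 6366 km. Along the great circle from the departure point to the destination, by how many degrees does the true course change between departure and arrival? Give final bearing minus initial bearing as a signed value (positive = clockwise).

At departure: θ₁ = atan2(sin Δλ cos φ₂, cos φ₁ sin φ₂ − sin φ₁ cos φ₂ cos Δλ) = 80.74°
At arrival: θ₂ = atan2(sin Δλ cos φ₁, −cos φ₂ sin φ₁ + sin φ₂ cos φ₁ cos Δλ) = 124.58°
Δθ = θ₂ − θ₁ = +43.8°

+43.8°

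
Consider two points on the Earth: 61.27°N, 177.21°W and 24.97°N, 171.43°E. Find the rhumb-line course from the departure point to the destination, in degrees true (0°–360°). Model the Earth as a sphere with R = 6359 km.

Δψ = ln[tan(π/4+φ₂/2)/tan(π/4+φ₁/2)] = -0.9119
Δλ = -0.1983 rad (taken the short way round)
course = atan2(Δλ, Δψ) = 192.27°

192.3°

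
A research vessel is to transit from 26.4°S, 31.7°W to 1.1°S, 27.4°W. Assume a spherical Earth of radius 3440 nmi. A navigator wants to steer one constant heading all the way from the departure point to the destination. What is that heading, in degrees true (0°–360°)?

9.3°

Meridional parts: M(φ₁)=-0.4780, M(φ₂)=-0.0192 → ΔM = +0.4588;  Δλ = +0.0750 rad
tan C = Δλ / ΔM = +0.1636 → C = 9.29°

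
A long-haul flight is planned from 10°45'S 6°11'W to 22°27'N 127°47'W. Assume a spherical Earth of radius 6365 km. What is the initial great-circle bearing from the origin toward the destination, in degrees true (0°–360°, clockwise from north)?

N = sin Δλ·cos φ₂ = -0.7872;  D = cos φ₁ sin φ₂ − sin φ₁ cos φ₂ cos Δλ = +0.2848
initial course = atan2(N, D) = 289.89°

289.9°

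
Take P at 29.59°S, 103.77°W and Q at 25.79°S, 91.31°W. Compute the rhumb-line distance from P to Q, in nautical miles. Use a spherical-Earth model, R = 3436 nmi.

700 nmi

Rhumb course C = atan2(Δλ, Δψ) with Δψ = ln[tan(π/4+φ₂/2)/tan(π/4+φ₁/2)] = +0.0749, Δλ = +0.2175 → C = 70.99°
d = R·|Δφ| / |cos C| = 3436·0.06632 / 0.32573 = 700 nmi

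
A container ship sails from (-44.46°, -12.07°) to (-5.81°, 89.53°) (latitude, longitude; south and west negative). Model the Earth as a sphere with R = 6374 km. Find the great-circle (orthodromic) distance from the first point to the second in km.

cos σ = sin φ₁ sin φ₂ + cos φ₁ cos φ₂ cos Δλ
      = sin(-44.46°)sin(-5.81°) + cos(-44.46°)cos(-5.81°)cos(101.60°) = -0.0719
σ = 94.122° → d = Rσ = 6374·1.64274 = 10471 km

10471 km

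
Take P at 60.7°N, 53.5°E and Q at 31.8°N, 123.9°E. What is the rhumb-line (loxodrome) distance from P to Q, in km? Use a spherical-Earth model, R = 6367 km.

6130 km

Δψ = ln[tan(π/4+φ₂/2)/tan(π/4+φ₁/2)] = -0.7557;  Δφ = -0.5044 rad,  Δλ = +1.2287 rad
q = Δφ/Δψ = 0.6674
d = R·√(Δφ² + q²Δλ²) = 6367·0.96278 = 6130 km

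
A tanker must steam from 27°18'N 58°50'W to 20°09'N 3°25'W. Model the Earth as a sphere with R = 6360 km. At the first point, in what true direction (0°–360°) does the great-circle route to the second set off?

85.4°

N = sin Δλ·cos φ₂ = +0.7729;  D = cos φ₁ sin φ₂ − sin φ₁ cos φ₂ cos Δλ = +0.0617
initial course = atan2(N, D) = 85.43°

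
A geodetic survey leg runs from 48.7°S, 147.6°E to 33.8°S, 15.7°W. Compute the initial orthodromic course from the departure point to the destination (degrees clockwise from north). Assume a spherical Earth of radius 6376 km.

N = sin Δλ·cos φ₂ = -0.2388;  D = cos φ₁ sin φ₂ − sin φ₁ cos φ₂ cos Δλ = -0.9651
initial course = atan2(N, D) = 193.90°

193.9°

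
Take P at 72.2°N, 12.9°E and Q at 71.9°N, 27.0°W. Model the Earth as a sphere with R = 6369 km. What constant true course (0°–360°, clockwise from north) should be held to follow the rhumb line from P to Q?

268.6°

Δψ = ln[tan(π/4+φ₂/2)/tan(π/4+φ₁/2)] = -0.0170
Δλ = -0.6964 rad (taken the short way round)
course = atan2(Δλ, Δψ) = 268.60°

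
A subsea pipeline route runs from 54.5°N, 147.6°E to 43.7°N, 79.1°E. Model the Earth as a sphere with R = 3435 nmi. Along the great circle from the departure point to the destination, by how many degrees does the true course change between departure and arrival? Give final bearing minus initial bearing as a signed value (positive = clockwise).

At departure: θ₁ = atan2(sin Δλ cos φ₂, cos φ₁ sin φ₂ − sin φ₁ cos φ₂ cos Δλ) = 285.42°
At arrival: θ₂ = atan2(sin Δλ cos φ₁, −cos φ₂ sin φ₁ + sin φ₂ cos φ₁ cos Δλ) = 230.74°
Δθ = θ₂ − θ₁ = -54.7°

-54.7°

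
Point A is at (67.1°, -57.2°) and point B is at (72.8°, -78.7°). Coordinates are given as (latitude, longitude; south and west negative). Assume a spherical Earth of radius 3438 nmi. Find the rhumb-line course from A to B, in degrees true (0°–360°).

307.9°

Δψ = ln[tan(π/4+φ₂/2)/tan(π/4+φ₁/2)] = +0.2921
Δλ = -0.3752 rad (taken the short way round)
course = atan2(Δλ, Δψ) = 307.90°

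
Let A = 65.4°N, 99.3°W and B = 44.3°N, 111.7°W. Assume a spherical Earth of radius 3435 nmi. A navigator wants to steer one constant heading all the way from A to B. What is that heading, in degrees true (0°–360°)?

Meridional parts: M(φ₁)=+1.5231, M(φ₂)=+0.8642 → ΔM = -0.6589;  Δλ = -0.2164 rad
tan C = Δλ / ΔM = +0.3285 → C = 198.18°

198.2°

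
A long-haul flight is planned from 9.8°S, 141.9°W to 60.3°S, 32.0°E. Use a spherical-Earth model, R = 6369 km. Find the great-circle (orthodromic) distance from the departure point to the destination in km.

cos σ = sin φ₁ sin φ₂ + cos φ₁ cos φ₂ cos Δλ
      = sin(-9.80°)sin(-60.30°) + cos(-9.80°)cos(-60.30°)cos(173.90°) = -0.3376
σ = 109.732° → d = Rσ = 6369·1.91518 = 12198 km

12198 km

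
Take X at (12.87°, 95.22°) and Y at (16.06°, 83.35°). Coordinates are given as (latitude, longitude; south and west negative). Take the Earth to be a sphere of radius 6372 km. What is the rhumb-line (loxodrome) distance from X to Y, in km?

1326 km

Rhumb course C = atan2(Δλ, Δψ) with Δψ = ln[tan(π/4+φ₂/2)/tan(π/4+φ₁/2)] = +0.0575, Δλ = -0.2072 → C = 285.51°
d = R·|Δφ| / |cos C| = 6372·0.05568 / 0.26747 = 1326 km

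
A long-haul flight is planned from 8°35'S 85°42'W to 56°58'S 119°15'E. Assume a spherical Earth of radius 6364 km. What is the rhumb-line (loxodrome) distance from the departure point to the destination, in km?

Rhumb course C = atan2(Δλ, Δψ) with Δψ = ln[tan(π/4+φ₂/2)/tan(π/4+φ₁/2)] = -1.0652, Δλ = -2.7061 → C = 248.51°
d = R·|Δφ| / |cos C| = 6364·0.84445 / 0.36628 = 14672 km

14672 km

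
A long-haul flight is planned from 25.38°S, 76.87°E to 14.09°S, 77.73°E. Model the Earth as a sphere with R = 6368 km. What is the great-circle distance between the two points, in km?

1258 km

Haversine: a = sin²(Δφ/2)+cos φ₁ cos φ₂ sin²(Δλ/2) = 0.00972;  σ = 2·atan2(√a,√(1−a))
σ = 11.319° → d = Rσ = 6368·0.19755 = 1258 km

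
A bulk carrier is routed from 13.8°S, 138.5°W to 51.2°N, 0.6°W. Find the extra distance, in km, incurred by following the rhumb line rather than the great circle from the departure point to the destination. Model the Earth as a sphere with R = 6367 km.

Great circle: cos σ = sin φ₁ sin φ₂ + cos φ₁ cos φ₂ cos Δλ,  σ = 2.2619 rad → d_gc = 14401.6 km
Rhumb line: Δψ = +1.2869, q = Δφ/Δψ = 0.8815, d_rh = R√(Δφ²+q²Δλ²) = 15318.8 km
Excess = 15318.8 − 14401.6 = 917.2 ≈ 917 km

917 km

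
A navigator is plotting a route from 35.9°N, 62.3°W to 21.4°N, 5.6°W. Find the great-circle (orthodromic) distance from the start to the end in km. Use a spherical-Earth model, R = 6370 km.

cos σ = sin φ₁ sin φ₂ + cos φ₁ cos φ₂ cos Δλ
      = sin(35.90°)sin(21.40°) + cos(35.90°)cos(21.40°)cos(56.70°) = 0.6280
σ = 51.096° → d = Rσ = 6370·0.89179 = 5681 km

5681 km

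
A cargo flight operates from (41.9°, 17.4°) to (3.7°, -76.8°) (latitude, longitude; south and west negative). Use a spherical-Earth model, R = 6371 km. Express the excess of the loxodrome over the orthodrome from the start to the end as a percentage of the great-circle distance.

2.4%

Great circle: σ = 1.5821 rad → d_gc = Rσ = 10079.5 km
Rhumb: Δφ = -0.6667, Δλ = -1.6441, Δψ = -0.7422, q = Δφ/Δψ = 0.8983 → d_rh = R√(Δφ²+q²Δλ²) = 10323.6 km
Excess = (10323.6 − 10079.5) / 10079.5 = 244.1 / 10079.5 = 2.42% ≈ 2.4%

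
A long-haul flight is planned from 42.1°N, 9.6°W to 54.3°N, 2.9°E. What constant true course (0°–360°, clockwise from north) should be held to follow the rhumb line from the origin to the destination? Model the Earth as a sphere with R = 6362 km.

Δψ = ln[tan(π/4+φ₂/2)/tan(π/4+φ₁/2)] = +0.3216
Δλ = +0.2182 rad (taken the short way round)
course = atan2(Δλ, Δψ) = 34.15°

34.2°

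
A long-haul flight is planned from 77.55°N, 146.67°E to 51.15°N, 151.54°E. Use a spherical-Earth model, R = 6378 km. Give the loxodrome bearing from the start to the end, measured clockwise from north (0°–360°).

175.9°

Δψ = ln[tan(π/4+φ₂/2)/tan(π/4+φ₁/2)] = -1.1734
Δλ = +0.0850 rad (taken the short way round)
course = atan2(Δλ, Δψ) = 175.86°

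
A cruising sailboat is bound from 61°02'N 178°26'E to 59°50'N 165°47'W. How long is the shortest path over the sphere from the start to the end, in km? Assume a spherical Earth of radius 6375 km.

875 km

Haversine: a = sin²(Δφ/2)+cos φ₁ cos φ₂ sin²(Δλ/2) = 0.00470;  σ = 2·atan2(√a,√(1−a))
σ = 7.860° → d = Rσ = 6375·0.13718 = 875 km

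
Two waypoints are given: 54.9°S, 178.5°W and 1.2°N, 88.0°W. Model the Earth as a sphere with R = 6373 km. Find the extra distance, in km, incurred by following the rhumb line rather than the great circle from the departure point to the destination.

319 km

Great circle: cos σ = sin φ₁ sin φ₂ + cos φ₁ cos φ₂ cos Δλ,  σ = 1.5929 rad → d_gc = 10151.9 km
Rhumb line: Δψ = +1.1721, q = Δφ/Δψ = 0.8353, d_rh = R√(Δφ²+q²Δλ²) = 10471.1 km
Excess = 10471.1 − 10151.9 = 319.2 ≈ 319 km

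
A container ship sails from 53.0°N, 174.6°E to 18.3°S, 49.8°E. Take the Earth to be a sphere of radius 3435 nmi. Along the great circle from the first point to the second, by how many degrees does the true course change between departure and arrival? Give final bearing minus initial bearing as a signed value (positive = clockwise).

-70.1°

Initial bearing θ₁ = atan2(sin Δλ cos φ₂, cos φ₁ sin φ₂ − sin φ₁ cos φ₂ cos Δλ) = 287.36°
Final bearing θ₂ = (initial bearing from the destination back to the start) + 180° = 217.23°
Δθ = θ₂ − θ₁ = -70.1°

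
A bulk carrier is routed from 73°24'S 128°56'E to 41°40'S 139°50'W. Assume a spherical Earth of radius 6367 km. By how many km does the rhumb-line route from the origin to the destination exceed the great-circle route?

475 km

Great circle: cos σ = sin φ₁ sin φ₂ + cos φ₁ cos φ₂ cos Δλ,  σ = 0.8860 rad → d_gc = 5641.3 km
Rhumb line: Δψ = +1.1236, q = Δφ/Δψ = 0.4929, d_rh = R√(Δφ²+q²Δλ²) = 6116.4 km
Excess = 6116.4 − 5641.3 = 475.1 ≈ 475 km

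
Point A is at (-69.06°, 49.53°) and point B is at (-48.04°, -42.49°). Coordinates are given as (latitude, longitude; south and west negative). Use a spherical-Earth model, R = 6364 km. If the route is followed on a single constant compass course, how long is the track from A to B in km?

5642 km

Δψ = ln[tan(π/4+φ₂/2)/tan(π/4+φ₁/2)] = +0.7300;  Δφ = +0.3669 rad,  Δλ = -1.6061 rad
q = Δφ/Δψ = 0.5026
d = R·√(Δφ² + q²Δλ²) = 6364·0.88662 = 5642 km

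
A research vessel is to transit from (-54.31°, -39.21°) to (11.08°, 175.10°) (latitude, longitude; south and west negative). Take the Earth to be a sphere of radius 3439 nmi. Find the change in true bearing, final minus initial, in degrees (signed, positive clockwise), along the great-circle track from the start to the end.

At departure: θ₁ = atan2(sin Δλ cos φ₂, cos φ₁ sin φ₂ − sin φ₁ cos φ₂ cos Δλ) = 225.36°
At arrival: θ₂ = atan2(sin Δλ cos φ₁, −cos φ₂ sin φ₁ + sin φ₂ cos φ₁ cos Δλ) = 334.98°
Δθ = θ₂ − θ₁ = +109.6°

+109.6°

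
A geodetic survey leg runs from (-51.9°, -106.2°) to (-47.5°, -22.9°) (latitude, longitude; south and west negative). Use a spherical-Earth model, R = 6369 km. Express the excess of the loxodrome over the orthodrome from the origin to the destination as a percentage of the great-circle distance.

Great circle: σ = 0.8908 rad → d_gc = Rσ = 5673.2 km
Rhumb: Δφ = +0.0768, Δλ = +1.4539, Δψ = +0.1188, q = Δφ/Δψ = 0.6462 → d_rh = R√(Δφ²+q²Δλ²) = 6003.4 km
Excess = (6003.4 − 5673.2) / 5673.2 = 330.2 / 5673.2 = 5.82% ≈ 5.8%

5.8%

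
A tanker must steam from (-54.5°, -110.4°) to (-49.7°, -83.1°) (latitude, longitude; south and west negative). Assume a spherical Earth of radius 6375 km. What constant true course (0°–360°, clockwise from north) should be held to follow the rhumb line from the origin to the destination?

74.0°

Meridional parts: M(φ₁)=-1.1391, M(φ₂)=-1.0026 → ΔM = +0.1366;  Δλ = +0.4765 rad
tan C = Δλ / ΔM = +3.4893 → C = 74.01°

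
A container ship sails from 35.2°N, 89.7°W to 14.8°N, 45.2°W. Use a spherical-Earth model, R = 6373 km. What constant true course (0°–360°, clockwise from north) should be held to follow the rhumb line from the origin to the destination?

Δψ = ln[tan(π/4+φ₂/2)/tan(π/4+φ₁/2)] = -0.3959
Δλ = +0.7767 rad (taken the short way round)
course = atan2(Δλ, Δψ) = 117.01°

117.0°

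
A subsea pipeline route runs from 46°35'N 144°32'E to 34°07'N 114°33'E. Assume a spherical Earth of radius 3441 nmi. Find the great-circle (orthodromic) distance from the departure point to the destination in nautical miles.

cos σ = sin φ₁ sin φ₂ + cos φ₁ cos φ₂ cos Δλ
      = sin(46.58°)sin(34.12°) + cos(46.58°)cos(34.12°)cos(-29.98°) = 0.9003
σ = 25.806° → d = Rσ = 3441·0.45040 = 1550 nmi

1550 nmi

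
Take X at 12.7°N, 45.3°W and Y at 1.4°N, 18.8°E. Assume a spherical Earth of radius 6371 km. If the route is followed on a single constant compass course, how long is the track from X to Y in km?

Δψ = ln[tan(π/4+φ₂/2)/tan(π/4+φ₁/2)] = -0.1991;  Δφ = -0.1972 rad,  Δλ = +1.1188 rad
q = Δφ/Δψ = 0.9908
d = R·√(Δφ² + q²Δλ²) = 6371·1.12585 = 7173 km

7173 km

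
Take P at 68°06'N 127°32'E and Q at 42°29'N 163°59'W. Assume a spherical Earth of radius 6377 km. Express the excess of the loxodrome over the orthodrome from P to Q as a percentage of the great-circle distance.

Great circle: σ = 0.7561 rad → d_gc = Rσ = 4821.6 km
Rhumb: Δφ = -0.4471, Δλ = +1.1953, Δψ = -0.8220, q = Δφ/Δψ = 0.5439 → d_rh = R√(Δφ²+q²Δλ²) = 5031.4 km
Excess = (5031.4 − 4821.6) / 4821.6 = 209.8 / 4821.6 = 4.351% ≈ 4.4%

4.4%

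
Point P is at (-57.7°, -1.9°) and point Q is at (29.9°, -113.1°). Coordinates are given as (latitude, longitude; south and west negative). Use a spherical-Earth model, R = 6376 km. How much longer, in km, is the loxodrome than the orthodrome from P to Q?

Great circle: cos σ = sin φ₁ sin φ₂ + cos φ₁ cos φ₂ cos Δλ,  σ = 2.2005 rad → d_gc = 14030.1 km
Rhumb line: Δψ = +1.7866, q = Δφ/Δψ = 0.8558, d_rh = R√(Δφ²+q²Δλ²) = 14393.4 km
Excess = 14393.4 − 14030.1 = 363.3 ≈ 363 km

363 km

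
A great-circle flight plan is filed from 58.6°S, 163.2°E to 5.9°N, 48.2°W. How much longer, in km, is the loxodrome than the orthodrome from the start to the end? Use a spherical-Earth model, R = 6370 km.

1768 km

Great circle: cos σ = sin φ₁ sin φ₂ + cos φ₁ cos φ₂ cos Δλ,  σ = 2.1295 rad → d_gc = 13564.9 km
Rhumb line: Δψ = +1.3722, q = Δφ/Δψ = 0.8204, d_rh = R√(Δφ²+q²Δλ²) = 15333.3 km
Excess = 15333.3 − 13564.9 = 1768.4 ≈ 1768 km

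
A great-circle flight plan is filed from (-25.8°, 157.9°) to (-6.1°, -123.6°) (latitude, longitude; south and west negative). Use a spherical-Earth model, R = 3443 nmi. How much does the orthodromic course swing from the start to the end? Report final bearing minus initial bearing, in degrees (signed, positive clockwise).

At departure: θ₁ = atan2(sin Δλ cos φ₂, cos φ₁ sin φ₂ − sin φ₁ cos φ₂ cos Δλ) = 90.55°
At arrival: θ₂ = atan2(sin Δλ cos φ₁, −cos φ₂ sin φ₁ + sin φ₂ cos φ₁ cos Δλ) = 64.88°
Δθ = θ₂ − θ₁ = -25.7°

-25.7°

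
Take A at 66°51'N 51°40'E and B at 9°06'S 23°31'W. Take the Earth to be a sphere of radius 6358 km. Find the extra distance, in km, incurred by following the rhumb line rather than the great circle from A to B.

264 km

Great circle: cos σ = sin φ₁ sin φ₂ + cos φ₁ cos φ₂ cos Δλ,  σ = 1.6170 rad → d_gc = 10280.7 km
Rhumb line: Δψ = -1.7451, q = Δφ/Δψ = 0.7596, d_rh = R√(Δφ²+q²Δλ²) = 10544.7 km
Excess = 10544.7 − 10280.7 = 264.0 ≈ 264 km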